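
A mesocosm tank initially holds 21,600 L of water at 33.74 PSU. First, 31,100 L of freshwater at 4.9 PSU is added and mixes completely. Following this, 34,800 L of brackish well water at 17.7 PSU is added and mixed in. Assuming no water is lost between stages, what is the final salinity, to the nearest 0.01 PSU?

By conservation of dissolved salt,
Initial salt = 21,600×33.74 = 728,784
After stage 1: salt = 728,784 + 31,100×4.9 = 881,174; volume = 52,700 L; S = 16.721 PSU
After stage 2: salt = 881,174 + 34,800×17.7 = 1,497,134; volume = 87,500 L
S = 1,497,134 / 87,500 = 17.1101 PSU

17.11 PSU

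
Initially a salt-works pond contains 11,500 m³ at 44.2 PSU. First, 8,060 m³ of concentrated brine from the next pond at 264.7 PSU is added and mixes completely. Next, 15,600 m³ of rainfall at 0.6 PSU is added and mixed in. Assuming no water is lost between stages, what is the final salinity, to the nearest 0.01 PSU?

75.40 PSU

Mass of salt is conserved:
Initial salt = 11,500×44.2 = 508,300
After stage 1: salt = 508,300 + 8,060×264.7 = 2,641,782; volume = 19,560 m³; S = 135.06 PSU
After stage 2: salt = 2,641,782 + 15,600×0.6 = 2,651,142; volume = 35,160 m³
S = 2,651,142 / 35,160 = 75.4022 PSU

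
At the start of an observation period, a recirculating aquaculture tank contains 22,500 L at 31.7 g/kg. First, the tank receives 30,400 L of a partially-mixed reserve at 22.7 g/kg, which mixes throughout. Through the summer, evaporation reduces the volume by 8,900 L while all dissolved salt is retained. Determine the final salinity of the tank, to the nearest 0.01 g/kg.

After mixing: salt = 22,500×31.7 + 30,400×22.7 = 1,403,330; volume = 52,900 L
After evaporation: salt unchanged = 1,403,330; volume = 52,900 − 8,900 = 44,000 L
S = 1,403,330 / 44,000 = 31.8939 g/kg

31.89 g/kg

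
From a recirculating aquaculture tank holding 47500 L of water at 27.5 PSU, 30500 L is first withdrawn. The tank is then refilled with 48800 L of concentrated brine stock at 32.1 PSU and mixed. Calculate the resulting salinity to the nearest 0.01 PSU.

Remaining after removal: 17,000 L at 27.5 PSU (salt = 467,500)
After addition: salt = 467,500 + 48,800×32.1 = 2,033,980; volume = 65,800 L
S = 2,033,980 / 65,800 = 30.9116 PSU

30.91 PSU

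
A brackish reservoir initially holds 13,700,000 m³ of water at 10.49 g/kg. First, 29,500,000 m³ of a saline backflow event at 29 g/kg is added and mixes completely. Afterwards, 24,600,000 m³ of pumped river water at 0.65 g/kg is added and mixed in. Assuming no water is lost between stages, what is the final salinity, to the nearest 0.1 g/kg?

15.0 g/kg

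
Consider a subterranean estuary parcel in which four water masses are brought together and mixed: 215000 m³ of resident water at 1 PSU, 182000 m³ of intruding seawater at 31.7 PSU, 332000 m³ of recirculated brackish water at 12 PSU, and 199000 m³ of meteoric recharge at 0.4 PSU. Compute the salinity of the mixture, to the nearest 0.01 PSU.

Salt balance:
salt = 215,000×1 + 182,000×31.7 + 332,000×12 + 199,000×0.4 = 215,000 + 5,769,400 + 3,984,000 + 79,600 = 10,048,000
volume = 215,000 + 182,000 + 332,000 + 199,000 = 928,000 m³
S = 10,048,000 / 928,000 = 10.8276 PSU

10.83 PSU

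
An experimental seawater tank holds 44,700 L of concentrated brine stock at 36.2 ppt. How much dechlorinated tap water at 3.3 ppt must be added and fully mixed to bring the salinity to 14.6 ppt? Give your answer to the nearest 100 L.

85400 L

Salt balance: 44,700×36.2 + V×3.3 = (44,700+V)×14.6
1,618,140 + 3.3V = 652,620 + 14.6V
965,520 = 11.3V
V = 85,444.25 L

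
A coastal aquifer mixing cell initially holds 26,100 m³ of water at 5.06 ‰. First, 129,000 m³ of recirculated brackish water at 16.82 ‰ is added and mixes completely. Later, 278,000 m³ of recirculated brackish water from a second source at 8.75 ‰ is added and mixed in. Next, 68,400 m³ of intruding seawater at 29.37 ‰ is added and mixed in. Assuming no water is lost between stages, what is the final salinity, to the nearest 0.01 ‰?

13.45 ‰

Conserving salt mass:
Initial salt = 26,100×5.06 = 132,066
After stage 1: salt = 132,066 + 129,000×16.82 = 2,301,846; volume = 155,100 m³; S = 14.841 ‰
After stage 2: salt = 2,301,846 + 278,000×8.75 = 4,734,346; volume = 433,100 m³; S = 10.931 ‰
After stage 3: salt = 4,734,346 + 68,400×29.37 = 6,743,254; volume = 501,500 m³
S = 6,743,254 / 501,500 = 13.4462 ‰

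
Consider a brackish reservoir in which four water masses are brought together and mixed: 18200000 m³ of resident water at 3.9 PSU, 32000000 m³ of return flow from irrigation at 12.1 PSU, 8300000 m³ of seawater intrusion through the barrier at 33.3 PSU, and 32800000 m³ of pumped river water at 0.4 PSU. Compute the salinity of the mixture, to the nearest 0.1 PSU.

8.2 PSU

Mass of salt is conserved:
salt = 18,200,000×3.9 + 32,000,000×12.1 + 8,300,000×33.3 + 32,800,000×0.4 = 70,980,000 + 387,200,000 + 276,390,000 + 13,120,000 = 747,690,000
volume = 18,200,000 + 32,000,000 + 8,300,000 + 32,800,000 = 91,300,000 m³
S = 747,690,000 / 91,300,000 = 8.189 PSU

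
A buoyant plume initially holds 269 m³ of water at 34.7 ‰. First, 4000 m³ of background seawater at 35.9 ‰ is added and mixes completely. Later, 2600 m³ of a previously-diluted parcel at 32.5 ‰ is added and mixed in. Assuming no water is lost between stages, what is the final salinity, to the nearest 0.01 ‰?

34.57 ‰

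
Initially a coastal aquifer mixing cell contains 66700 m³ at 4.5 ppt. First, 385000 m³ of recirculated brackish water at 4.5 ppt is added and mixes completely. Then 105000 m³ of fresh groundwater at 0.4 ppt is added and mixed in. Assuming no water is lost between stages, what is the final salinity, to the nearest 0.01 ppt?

3.73 ppt

By conservation of dissolved salt,
Initial salt = 66,700×4.5 = 300,150
After stage 1: salt = 300,150 + 385,000×4.5 = 2,032,650; volume = 451,700 m³; S = 4.5 ppt
After stage 2: salt = 2,032,650 + 105,000×0.4 = 2,074,650; volume = 556,700 m³
S = 2,074,650 / 556,700 = 3.7267 ppt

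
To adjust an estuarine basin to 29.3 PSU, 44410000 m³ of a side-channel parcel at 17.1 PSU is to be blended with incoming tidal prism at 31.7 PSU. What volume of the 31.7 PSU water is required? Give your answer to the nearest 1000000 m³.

Salt balance: 44,410,000×17.1 + V×31.7 = (44,410,000+V)×29.3
759,411,000 + 31.7V = 1,301,213,000 + 29.3V
541,802,000 = 2.4V
V = 225,750,833.33 m³

226000000 m³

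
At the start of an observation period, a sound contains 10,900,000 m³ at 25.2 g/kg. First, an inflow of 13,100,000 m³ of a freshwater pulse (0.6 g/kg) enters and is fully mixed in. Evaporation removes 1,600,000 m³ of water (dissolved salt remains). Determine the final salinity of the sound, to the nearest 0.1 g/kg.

After mixing: salt = 10,900,000×25.2 + 13,100,000×0.6 = 282,540,000; volume = 24,000,000 m³
After evaporation: salt unchanged = 282,540,000; volume = 24,000,000 − 1,600,000 = 22,400,000 m³
S = 282,540,000 / 22,400,000 = 12.6134 g/kg

12.6 g/kg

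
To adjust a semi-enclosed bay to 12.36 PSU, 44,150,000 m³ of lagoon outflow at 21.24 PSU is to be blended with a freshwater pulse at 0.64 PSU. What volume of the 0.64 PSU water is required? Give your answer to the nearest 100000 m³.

33500000 m³

Salt balance: 44,150,000×21.24 + V×0.64 = (44,150,000+V)×12.36
937,746,000 + 0.64V = 545,694,000 + 12.36V
392,052,000 = 11.72V
V = 33,451,535.84 m³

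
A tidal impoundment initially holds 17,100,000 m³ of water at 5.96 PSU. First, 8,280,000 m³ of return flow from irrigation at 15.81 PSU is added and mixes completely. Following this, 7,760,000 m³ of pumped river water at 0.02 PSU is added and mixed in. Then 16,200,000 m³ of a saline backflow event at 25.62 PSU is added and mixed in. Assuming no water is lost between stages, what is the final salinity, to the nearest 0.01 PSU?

13.13 PSU

Salt balance:
Initial salt = 17,100,000×5.96 = 101,916,000
After stage 1: salt = 101,916,000 + 8,280,000×15.81 = 232,822,800; volume = 25,380,000 m³; S = 9.173 PSU
After stage 2: salt = 232,822,800 + 7,760,000×0.02 = 232,978,000; volume = 33,140,000 m³; S = 7.03 PSU
After stage 3: salt = 232,978,000 + 16,200,000×25.62 = 648,022,000; volume = 49,340,000 m³
S = 648,022,000 / 49,340,000 = 13.1338 PSU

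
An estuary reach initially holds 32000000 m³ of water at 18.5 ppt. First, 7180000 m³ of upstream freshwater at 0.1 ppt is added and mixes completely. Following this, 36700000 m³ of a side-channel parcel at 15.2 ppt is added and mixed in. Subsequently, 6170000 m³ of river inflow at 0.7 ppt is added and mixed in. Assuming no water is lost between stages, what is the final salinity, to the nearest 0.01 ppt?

Weighted by volume,
Initial salt = 32,000,000×18.5 = 592,000,000
After stage 1: salt = 592,000,000 + 7,180,000×0.1 = 592,718,000; volume = 39,180,000 m³; S = 15.128 ppt
After stage 2: salt = 592,718,000 + 36,700,000×15.2 = 1,150,558,000; volume = 75,880,000 m³; S = 15.163 ppt
After stage 3: salt = 1,150,558,000 + 6,170,000×0.7 = 1,154,877,000; volume = 82,050,000 m³
S = 1,154,877,000 / 82,050,000 = 14.0753 ppt

14.08 ppt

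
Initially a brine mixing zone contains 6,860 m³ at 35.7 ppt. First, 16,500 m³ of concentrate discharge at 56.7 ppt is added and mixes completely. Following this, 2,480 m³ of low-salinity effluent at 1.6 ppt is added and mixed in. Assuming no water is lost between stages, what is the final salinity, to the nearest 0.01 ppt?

Weighted by volume,
Initial salt = 6,860×35.7 = 244,902
After stage 1: salt = 244,902 + 16,500×56.7 = 1,180,452; volume = 23,360 m³; S = 50.533 ppt
After stage 2: salt = 1,180,452 + 2,480×1.6 = 1,184,420; volume = 25,840 m³
S = 1,184,420 / 25,840 = 45.8367 ppt

45.84 ppt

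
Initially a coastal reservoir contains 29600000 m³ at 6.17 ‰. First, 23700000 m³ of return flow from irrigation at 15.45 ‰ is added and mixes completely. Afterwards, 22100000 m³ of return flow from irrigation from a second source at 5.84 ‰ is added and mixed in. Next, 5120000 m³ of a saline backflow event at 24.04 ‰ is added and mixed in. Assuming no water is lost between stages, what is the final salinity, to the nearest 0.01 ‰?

Total salt / total volume:
Initial salt = 29,600,000×6.17 = 182,632,000
After stage 1: salt = 182,632,000 + 23,700,000×15.45 = 548,797,000; volume = 53,300,000 m³; S = 10.296 ‰
After stage 2: salt = 548,797,000 + 22,100,000×5.84 = 677,861,000; volume = 75,400,000 m³; S = 8.99 ‰
After stage 3: salt = 677,861,000 + 5,120,000×24.04 = 800,945,800; volume = 80,520,000 m³
S = 800,945,800 / 80,520,000 = 9.9472 ‰

9.95 ‰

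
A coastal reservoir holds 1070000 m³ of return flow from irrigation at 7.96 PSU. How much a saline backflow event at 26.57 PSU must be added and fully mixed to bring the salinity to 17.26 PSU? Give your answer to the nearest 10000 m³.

1070000 m³

Salt balance: 1,070,000×7.96 + V×26.57 = (1,070,000+V)×17.26
8,517,200 + 26.57V = 18,468,200 + 17.26V
9,951,000 = 9.31V
V = 1,068,850.7 m³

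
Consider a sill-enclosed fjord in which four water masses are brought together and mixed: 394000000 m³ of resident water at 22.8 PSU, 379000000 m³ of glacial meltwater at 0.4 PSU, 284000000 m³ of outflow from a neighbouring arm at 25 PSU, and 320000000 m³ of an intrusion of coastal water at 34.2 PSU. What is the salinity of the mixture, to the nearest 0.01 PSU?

19.74 PSU

Mass of salt is conserved:
salt = 394,000,000×22.8 + 379,000,000×0.4 + 284,000,000×25 + 320,000,000×34.2 = 8,983,200,000 + 151,600,000 + 7,100,000,000 + 10,944,000,000 = 27,178,800,000
volume = 394,000,000 + 379,000,000 + 284,000,000 + 320,000,000 = 1,377,000,000 m³
S = 27,178,800,000 / 1,377,000,000 = 19.7377 PSU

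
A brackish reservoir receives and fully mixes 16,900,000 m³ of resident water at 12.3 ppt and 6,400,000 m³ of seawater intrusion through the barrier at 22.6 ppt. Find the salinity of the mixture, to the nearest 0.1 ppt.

15.1 ppt

Salt balance:
salt = 16,900,000×12.3 + 6,400,000×22.6 = 207,870,000 + 144,640,000 = 352,510,000
volume = 16,900,000 + 6,400,000 = 23,300,000 m³
S = 352,510,000 / 23,300,000 = 15.129 ppt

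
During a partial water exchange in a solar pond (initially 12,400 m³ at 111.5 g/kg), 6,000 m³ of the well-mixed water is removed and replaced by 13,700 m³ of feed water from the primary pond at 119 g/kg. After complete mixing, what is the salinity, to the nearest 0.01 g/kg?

116.61 g/kg

Remaining after removal: 6,400 m³ at 111.5 g/kg (salt = 713,600)
After addition: salt = 713,600 + 13,700×119 = 2,343,900; volume = 20,100 m³
S = 2,343,900 / 20,100 = 116.6119 g/kg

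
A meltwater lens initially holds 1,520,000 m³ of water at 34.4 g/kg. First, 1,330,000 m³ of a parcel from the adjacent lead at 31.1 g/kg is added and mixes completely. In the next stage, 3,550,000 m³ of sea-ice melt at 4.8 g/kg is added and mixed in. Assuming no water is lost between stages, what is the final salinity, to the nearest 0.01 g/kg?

17.30 g/kg

Total salt / total volume:
Initial salt = 1,520,000×34.4 = 52,288,000
After stage 1: salt = 52,288,000 + 1,330,000×31.1 = 93,651,000; volume = 2,850,000 m³; S = 32.86 g/kg
After stage 2: salt = 93,651,000 + 3,550,000×4.8 = 110,691,000; volume = 6,400,000 m³
S = 110,691,000 / 6,400,000 = 17.2955 g/kg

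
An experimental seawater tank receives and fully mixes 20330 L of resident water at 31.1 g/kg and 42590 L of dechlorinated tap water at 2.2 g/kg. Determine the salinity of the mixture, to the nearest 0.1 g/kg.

11.5 g/kg

Mass of salt is conserved:
salt = 20,330×31.1 + 42,590×2.2 = 632,263 + 93,698 = 725,961
volume = 20,330 + 42,590 = 62,920 L
S = 725,961 / 62,920 = 11.538 g/kg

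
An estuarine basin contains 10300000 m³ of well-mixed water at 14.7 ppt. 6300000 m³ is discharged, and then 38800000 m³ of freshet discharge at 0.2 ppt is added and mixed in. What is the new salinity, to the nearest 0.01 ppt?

1.56 ppt

Remaining after removal: 4,000,000 m³ at 14.7 ppt (salt = 58,800,000)
After addition: salt = 58,800,000 + 38,800,000×0.2 = 66,560,000; volume = 42,800,000 m³
S = 66,560,000 / 42,800,000 = 1.5551 ppt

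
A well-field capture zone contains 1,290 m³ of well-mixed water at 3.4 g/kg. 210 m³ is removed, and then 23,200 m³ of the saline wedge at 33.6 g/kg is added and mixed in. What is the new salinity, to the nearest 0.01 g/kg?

32.26 g/kg

Remaining after removal: 1,080 m³ at 3.4 g/kg (salt = 3,672)
After addition: salt = 3,672 + 23,200×33.6 = 783,192; volume = 24,280 m³
S = 783,192 / 24,280 = 32.2567 g/kg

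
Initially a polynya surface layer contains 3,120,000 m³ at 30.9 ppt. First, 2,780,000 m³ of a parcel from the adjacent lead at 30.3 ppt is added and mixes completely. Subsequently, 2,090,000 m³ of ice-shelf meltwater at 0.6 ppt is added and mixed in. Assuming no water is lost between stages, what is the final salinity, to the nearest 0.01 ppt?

22.77 ppt

Conserving salt mass:
Initial salt = 3,120,000×30.9 = 96,408,000
After stage 1: salt = 96,408,000 + 2,780,000×30.3 = 180,642,000; volume = 5,900,000 m³; S = 30.617 ppt
After stage 2: salt = 180,642,000 + 2,090,000×0.6 = 181,896,000; volume = 7,990,000 m³
S = 181,896,000 / 7,990,000 = 22.7655 ppt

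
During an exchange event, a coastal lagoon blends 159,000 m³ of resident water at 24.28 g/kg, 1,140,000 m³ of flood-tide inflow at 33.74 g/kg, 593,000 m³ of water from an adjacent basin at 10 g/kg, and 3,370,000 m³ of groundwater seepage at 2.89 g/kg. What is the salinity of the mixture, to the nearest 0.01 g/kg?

11.02 g/kg

Salt balance:
salt = 159,000×24.28 + 1,140,000×33.74 + 593,000×10 + 3,370,000×2.89 = 3,860,520 + 38,463,600 + 5,930,000 + 9,739,300 = 57,993,420
volume = 159,000 + 1,140,000 + 593,000 + 3,370,000 = 5,262,000 m³
S = 57,993,420 / 5,262,000 = 11.0212 g/kg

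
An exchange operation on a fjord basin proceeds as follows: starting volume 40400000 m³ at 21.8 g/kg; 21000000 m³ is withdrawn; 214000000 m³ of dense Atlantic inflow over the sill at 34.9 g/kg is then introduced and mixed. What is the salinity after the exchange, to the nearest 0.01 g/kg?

Remaining after removal: 19,400,000 m³ at 21.8 g/kg (salt = 422,920,000)
After addition: salt = 422,920,000 + 214,000,000×34.9 = 7,891,520,000; volume = 233,400,000 m³
S = 7,891,520,000 / 233,400,000 = 33.8111 g/kg

33.81 g/kg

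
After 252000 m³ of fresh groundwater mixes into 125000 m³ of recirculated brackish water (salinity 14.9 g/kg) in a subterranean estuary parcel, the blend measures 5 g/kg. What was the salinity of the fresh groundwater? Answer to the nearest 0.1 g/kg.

Salt balance: 125,000×14.9 + 252,000×S = 377,000×5
1,862,500 + 252,000·S = 1,885,000
S = (1,885,000 − 1,862,500) / 252,000 = 0.0893 g/kg

0.1 g/kg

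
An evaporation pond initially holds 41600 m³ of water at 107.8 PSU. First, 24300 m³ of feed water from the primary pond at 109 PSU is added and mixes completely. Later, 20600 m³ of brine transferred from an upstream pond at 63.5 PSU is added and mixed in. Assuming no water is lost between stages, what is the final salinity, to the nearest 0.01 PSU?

Salt balance:
Initial salt = 41,600×107.8 = 4,484,480
After stage 1: salt = 4,484,480 + 24,300×109 = 7,133,180; volume = 65,900 m³; S = 108.242 PSU
After stage 2: salt = 7,133,180 + 20,600×63.5 = 8,441,280; volume = 86,500 m³
S = 8,441,280 / 86,500 = 97.5871 PSU

97.59 PSU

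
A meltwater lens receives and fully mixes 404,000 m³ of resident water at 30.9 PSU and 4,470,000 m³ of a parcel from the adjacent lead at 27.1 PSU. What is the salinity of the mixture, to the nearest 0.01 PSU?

27.41 PSU

By conservation of dissolved salt,
salt = 404,000×30.9 + 4,470,000×27.1 = 12,483,600 + 121,137,000 = 133,620,600
volume = 404,000 + 4,470,000 = 4,874,000 m³
S = 133,620,600 / 4,874,000 = 27.415 PSU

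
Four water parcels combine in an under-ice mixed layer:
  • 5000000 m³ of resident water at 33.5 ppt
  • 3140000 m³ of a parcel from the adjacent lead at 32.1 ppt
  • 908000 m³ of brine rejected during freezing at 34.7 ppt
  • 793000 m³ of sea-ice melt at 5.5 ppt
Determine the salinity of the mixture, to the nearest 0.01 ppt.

Conserving salt mass:
salt = 5,000,000×33.5 + 3,140,000×32.1 + 908,000×34.7 + 793,000×5.5 = 167,500,000 + 100,794,000 + 31,507,600 + 4,361,500 = 304,163,100
volume = 5,000,000 + 3,140,000 + 908,000 + 793,000 = 9,841,000 m³
S = 304,163,100 / 9,841,000 = 30.9077 ppt

30.91 ppt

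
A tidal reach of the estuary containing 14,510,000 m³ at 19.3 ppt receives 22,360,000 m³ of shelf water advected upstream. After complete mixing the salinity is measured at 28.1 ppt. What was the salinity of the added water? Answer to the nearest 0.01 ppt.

33.81 ppt

Salt balance: 14,510,000×19.3 + 22,360,000×S = 36,870,000×28.1
280,043,000 + 22,360,000·S = 1,036,047,000
S = (1,036,047,000 − 280,043,000) / 22,360,000 = 33.8106 ppt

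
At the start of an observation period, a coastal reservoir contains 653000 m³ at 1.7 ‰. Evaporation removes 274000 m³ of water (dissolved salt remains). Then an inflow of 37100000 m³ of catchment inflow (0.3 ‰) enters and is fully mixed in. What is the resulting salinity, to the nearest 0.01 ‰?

0.33 ‰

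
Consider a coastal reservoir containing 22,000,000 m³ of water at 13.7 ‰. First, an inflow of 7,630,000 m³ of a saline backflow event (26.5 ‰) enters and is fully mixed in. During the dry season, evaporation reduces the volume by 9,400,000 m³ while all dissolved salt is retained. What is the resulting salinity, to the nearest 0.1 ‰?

After mixing: salt = 22,000,000×13.7 + 7,630,000×26.5 = 503,595,000; volume = 29,630,000 m³
After evaporation: salt unchanged = 503,595,000; volume = 29,630,000 − 9,400,000 = 20,230,000 m³
S = 503,595,000 / 20,230,000 = 24.8935 ‰

24.9 ‰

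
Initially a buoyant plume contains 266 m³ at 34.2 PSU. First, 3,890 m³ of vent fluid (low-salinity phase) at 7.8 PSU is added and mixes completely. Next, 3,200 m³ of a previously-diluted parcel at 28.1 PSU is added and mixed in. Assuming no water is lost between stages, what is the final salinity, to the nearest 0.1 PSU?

Salt balance:
Initial salt = 266×34.2 = 9,097.2
After stage 1: salt = 9,097.2 + 3,890×7.8 = 39,439.2; volume = 4,156 m³; S = 9.49 PSU
After stage 2: salt = 39,439.2 + 3,200×28.1 = 129,359.2; volume = 7,356 m³
S = 129,359.2 / 7,356 = 17.5855 PSU

17.6 PSU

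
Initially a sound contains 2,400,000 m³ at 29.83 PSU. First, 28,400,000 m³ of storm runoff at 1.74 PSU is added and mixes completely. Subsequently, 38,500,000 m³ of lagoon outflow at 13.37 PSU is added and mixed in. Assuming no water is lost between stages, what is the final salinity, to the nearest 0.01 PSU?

9.17 PSU

Salt balance:
Initial salt = 2,400,000×29.83 = 71,592,000
After stage 1: salt = 71,592,000 + 28,400,000×1.74 = 121,008,000; volume = 30,800,000 m³; S = 3.929 PSU
After stage 2: salt = 121,008,000 + 38,500,000×13.37 = 635,753,000; volume = 69,300,000 m³
S = 635,753,000 / 69,300,000 = 9.1739 PSU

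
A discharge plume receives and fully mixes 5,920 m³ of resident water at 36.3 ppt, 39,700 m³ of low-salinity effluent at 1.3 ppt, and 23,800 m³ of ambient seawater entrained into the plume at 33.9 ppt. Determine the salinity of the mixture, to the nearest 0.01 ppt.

15.46 ppt

Mass of salt is conserved:
salt = 5,920×36.3 + 39,700×1.3 + 23,800×33.9 = 214,896 + 51,610 + 806,820 = 1,073,326
volume = 5,920 + 39,700 + 23,800 = 69,420 m³
S = 1,073,326 / 69,420 = 15.4613 ppt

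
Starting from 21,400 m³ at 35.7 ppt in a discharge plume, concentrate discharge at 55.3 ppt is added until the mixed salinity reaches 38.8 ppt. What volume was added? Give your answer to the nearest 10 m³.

4020 m³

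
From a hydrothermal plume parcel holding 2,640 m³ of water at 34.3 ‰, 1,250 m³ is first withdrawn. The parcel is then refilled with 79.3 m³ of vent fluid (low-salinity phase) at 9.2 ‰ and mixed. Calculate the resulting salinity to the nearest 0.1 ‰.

32.9 ‰

Remaining after removal: 1,390 m³ at 34.3 ‰ (salt = 47,677)
After addition: salt = 47,677 + 79.3×9.2 = 48,406.56; volume = 1,469.3 m³
S = 48,406.56 / 1,469.3 = 32.9453 ‰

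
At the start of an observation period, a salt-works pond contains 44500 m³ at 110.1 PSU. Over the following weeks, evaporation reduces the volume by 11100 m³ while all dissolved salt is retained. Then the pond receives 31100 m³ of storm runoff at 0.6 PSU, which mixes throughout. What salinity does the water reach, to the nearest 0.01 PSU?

After evaporation: salt = 44,500×110.1 = 4,899,450; volume = 44,500 − 11,100 = 33,400 m³
After mixing: salt = 4,899,450 + 31,100×0.6 = 4,918,110; volume = 33,400 + 31,100 = 64,500 m³
S = 4,918,110 / 64,500 = 76.2498 PSU

76.25 PSU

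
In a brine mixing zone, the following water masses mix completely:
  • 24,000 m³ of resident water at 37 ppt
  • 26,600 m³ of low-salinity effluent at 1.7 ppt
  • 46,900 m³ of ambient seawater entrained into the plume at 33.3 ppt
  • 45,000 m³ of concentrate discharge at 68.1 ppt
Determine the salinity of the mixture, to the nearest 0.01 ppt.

39.01 ppt

Total salt / total volume:
salt = 24,000×37 + 26,600×1.7 + 46,900×33.3 + 45,000×68.1 = 888,000 + 45,220 + 1,561,770 + 3,064,500 = 5,559,490
volume = 24,000 + 26,600 + 46,900 + 45,000 = 142,500 m³
S = 5,559,490 / 142,500 = 39.014 ppt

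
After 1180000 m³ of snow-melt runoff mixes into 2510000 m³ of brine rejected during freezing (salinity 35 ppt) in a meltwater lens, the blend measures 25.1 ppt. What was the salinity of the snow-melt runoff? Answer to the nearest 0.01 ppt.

Salt balance: 2,510,000×35 + 1,180,000×S = 3,690,000×25.1
87,850,000 + 1,180,000·S = 92,619,000
S = (92,619,000 − 87,850,000) / 1,180,000 = 4.0415 ppt

4.04 ppt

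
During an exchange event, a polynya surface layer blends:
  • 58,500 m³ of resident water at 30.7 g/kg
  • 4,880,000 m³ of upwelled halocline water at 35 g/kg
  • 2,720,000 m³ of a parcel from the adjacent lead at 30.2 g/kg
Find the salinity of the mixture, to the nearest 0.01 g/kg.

33.26 g/kg

Conserving salt mass:
salt = 58,500×30.7 + 4,880,000×35 + 2,720,000×30.2 = 1,795,950 + 170,800,000 + 82,144,000 = 254,739,950
volume = 58,500 + 4,880,000 + 2,720,000 = 7,658,500 m³
S = 254,739,950 / 7,658,500 = 33.2624 g/kg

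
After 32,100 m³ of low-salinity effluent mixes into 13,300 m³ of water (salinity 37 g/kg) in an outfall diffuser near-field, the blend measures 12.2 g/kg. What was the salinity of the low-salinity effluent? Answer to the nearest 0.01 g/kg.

1.92 g/kg

Salt balance: 13,300×37 + 32,100×S = 45,400×12.2
492,100 + 32,100·S = 553,880
S = (553,880 − 492,100) / 32,100 = 1.9246 g/kg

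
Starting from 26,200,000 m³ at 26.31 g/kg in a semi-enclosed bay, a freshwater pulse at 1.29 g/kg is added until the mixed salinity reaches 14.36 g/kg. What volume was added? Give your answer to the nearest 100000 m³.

Salt balance: 26,200,000×26.31 + V×1.29 = (26,200,000+V)×14.36
689,322,000 + 1.29V = 376,232,000 + 14.36V
313,090,000 = 13.07V
V = 23,954,858.45 m³

24000000 m³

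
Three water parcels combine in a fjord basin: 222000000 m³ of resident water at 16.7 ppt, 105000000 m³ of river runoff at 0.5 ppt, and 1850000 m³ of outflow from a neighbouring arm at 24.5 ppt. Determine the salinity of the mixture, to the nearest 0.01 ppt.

Weighted by volume,
salt = 222,000,000×16.7 + 105,000,000×0.5 + 1,850,000×24.5 = 3,707,400,000 + 52,500,000 + 45,325,000 = 3,805,225,000
volume = 222,000,000 + 105,000,000 + 1,850,000 = 328,850,000 m³
S = 3,805,225,000 / 328,850,000 = 11.5713 ppt

11.57 ppt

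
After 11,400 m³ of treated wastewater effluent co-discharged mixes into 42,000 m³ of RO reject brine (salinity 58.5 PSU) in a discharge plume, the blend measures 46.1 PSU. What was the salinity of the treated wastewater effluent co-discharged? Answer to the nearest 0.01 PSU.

Salt balance: 42,000×58.5 + 11,400×S = 53,400×46.1
2,457,000 + 11,400·S = 2,461,740
S = (2,461,740 − 2,457,000) / 11,400 = 0.4158 PSU

0.42 PSU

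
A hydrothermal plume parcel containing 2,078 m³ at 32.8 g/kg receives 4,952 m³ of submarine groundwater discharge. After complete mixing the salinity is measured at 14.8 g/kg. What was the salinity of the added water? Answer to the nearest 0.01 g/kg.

7.25 g/kg

Salt balance: 2,078×32.8 + 4,952×S = 7,030×14.8
68,158.4 + 4,952·S = 104,044
S = (104,044 − 68,158.4) / 4,952 = 7.2467 g/kg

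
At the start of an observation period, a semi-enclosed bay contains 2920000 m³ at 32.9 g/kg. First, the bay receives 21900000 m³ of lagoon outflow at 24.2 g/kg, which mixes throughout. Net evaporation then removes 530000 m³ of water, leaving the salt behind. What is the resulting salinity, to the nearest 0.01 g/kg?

25.77 g/kg

After mixing: salt = 2,920,000×32.9 + 21,900,000×24.2 = 626,048,000; volume = 24,820,000 m³
After evaporation: salt unchanged = 626,048,000; volume = 24,820,000 − 530,000 = 24,290,000 m³
S = 626,048,000 / 24,290,000 = 25.7739 g/kg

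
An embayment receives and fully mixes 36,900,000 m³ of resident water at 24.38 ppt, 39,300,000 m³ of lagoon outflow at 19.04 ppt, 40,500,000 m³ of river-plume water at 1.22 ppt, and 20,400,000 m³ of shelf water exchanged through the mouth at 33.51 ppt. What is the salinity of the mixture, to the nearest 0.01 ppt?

Salt balance:
salt = 36,900,000×24.38 + 39,300,000×19.04 + 40,500,000×1.22 + 20,400,000×33.51 = 899,622,000 + 748,272,000 + 49,410,000 + 683,604,000 = 2,380,908,000
volume = 36,900,000 + 39,300,000 + 40,500,000 + 20,400,000 = 137,100,000 m³
S = 2,380,908,000 / 137,100,000 = 17.3662 ppt

17.37 ppt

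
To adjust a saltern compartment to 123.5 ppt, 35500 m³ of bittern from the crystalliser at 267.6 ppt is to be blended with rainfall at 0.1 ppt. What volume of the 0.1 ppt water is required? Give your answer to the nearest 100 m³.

41500 m³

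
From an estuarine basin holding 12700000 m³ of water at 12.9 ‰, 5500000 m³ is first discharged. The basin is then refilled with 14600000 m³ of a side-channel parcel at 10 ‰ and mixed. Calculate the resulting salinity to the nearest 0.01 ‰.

10.96 ‰

Remaining after removal: 7,200,000 m³ at 12.9 ‰ (salt = 92,880,000)
After addition: salt = 92,880,000 + 14,600,000×10 = 238,880,000; volume = 21,800,000 m³
S = 238,880,000 / 21,800,000 = 10.9578 ‰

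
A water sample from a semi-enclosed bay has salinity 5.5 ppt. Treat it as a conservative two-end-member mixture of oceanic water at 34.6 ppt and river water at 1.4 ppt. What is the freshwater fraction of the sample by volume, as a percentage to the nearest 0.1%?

87.7%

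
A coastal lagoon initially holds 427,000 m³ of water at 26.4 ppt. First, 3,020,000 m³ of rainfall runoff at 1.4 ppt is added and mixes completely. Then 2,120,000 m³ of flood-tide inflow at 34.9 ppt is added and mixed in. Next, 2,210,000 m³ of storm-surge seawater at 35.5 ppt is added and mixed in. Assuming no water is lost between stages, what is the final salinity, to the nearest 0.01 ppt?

21.59 ppt

Salt balance:
Initial salt = 427,000×26.4 = 11,272,800
After stage 1: salt = 11,272,800 + 3,020,000×1.4 = 15,500,800; volume = 3,447,000 m³; S = 4.497 ppt
After stage 2: salt = 15,500,800 + 2,120,000×34.9 = 89,488,800; volume = 5,567,000 m³; S = 16.075 ppt
After stage 3: salt = 89,488,800 + 2,210,000×35.5 = 167,943,800; volume = 7,777,000 m³
S = 167,943,800 / 7,777,000 = 21.5949 ppt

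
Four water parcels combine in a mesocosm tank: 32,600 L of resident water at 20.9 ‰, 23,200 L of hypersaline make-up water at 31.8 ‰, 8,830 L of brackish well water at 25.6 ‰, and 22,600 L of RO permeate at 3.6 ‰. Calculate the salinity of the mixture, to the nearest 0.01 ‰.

19.79 ‰

Mass of salt is conserved:
salt = 32,600×20.9 + 23,200×31.8 + 8,830×25.6 + 22,600×3.6 = 681,340 + 737,760 + 226,048 + 81,360 = 1,726,508
volume = 32,600 + 23,200 + 8,830 + 22,600 = 87,230 L
S = 1,726,508 / 87,230 = 19.7926 ‰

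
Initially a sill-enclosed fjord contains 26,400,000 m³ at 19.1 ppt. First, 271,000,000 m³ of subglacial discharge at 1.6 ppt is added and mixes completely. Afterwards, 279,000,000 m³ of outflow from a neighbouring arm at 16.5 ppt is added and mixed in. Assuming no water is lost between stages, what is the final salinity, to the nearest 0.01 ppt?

Conserving salt mass:
Initial salt = 26,400,000×19.1 = 504,240,000
After stage 1: salt = 504,240,000 + 271,000,000×1.6 = 937,840,000; volume = 297,400,000 m³; S = 3.153 ppt
After stage 2: salt = 937,840,000 + 279,000,000×16.5 = 5,541,340,000; volume = 576,400,000 m³
S = 5,541,340,000 / 576,400,000 = 9.6137 ppt

9.61 ppt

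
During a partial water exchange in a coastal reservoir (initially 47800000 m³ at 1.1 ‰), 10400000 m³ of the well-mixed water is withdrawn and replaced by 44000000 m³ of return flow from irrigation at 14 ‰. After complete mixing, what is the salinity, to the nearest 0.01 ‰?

8.07 ‰

Remaining after removal: 37,400,000 m³ at 1.1 ‰ (salt = 41,140,000)
After addition: salt = 41,140,000 + 44,000,000×14 = 657,140,000; volume = 81,400,000 m³
S = 657,140,000 / 81,400,000 = 8.073 ‰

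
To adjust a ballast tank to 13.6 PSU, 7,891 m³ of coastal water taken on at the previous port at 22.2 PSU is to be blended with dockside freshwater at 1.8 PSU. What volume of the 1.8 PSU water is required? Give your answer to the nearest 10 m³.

5750 m³

Salt balance: 7,891×22.2 + V×1.8 = (7,891+V)×13.6
175,180.2 + 1.8V = 107,317.6 + 13.6V
67,862.6 = 11.8V
V = 5,751.07 m³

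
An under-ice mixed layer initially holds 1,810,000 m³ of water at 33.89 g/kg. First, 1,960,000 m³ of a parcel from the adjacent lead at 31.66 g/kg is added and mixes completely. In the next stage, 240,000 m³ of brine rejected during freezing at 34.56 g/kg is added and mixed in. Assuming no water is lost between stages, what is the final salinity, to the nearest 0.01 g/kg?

Weighted by volume,
Initial salt = 1,810,000×33.89 = 61,340,900
After stage 1: salt = 61,340,900 + 1,960,000×31.66 = 123,394,500; volume = 3,770,000 m³; S = 32.731 g/kg
After stage 2: salt = 123,394,500 + 240,000×34.56 = 131,688,900; volume = 4,010,000 m³
S = 131,688,900 / 4,010,000 = 32.8401 g/kg

32.84 g/kg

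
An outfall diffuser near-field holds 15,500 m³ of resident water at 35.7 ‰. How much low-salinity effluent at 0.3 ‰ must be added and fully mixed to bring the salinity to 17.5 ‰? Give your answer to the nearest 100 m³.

16400 m³

Salt balance: 15,500×35.7 + V×0.3 = (15,500+V)×17.5
553,350 + 0.3V = 271,250 + 17.5V
282,100 = 17.2V
V = 16,401.16 m³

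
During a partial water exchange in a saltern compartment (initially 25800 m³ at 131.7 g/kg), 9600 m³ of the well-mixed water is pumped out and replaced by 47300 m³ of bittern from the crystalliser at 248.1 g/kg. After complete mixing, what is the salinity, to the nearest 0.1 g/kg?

218.4 g/kg

Remaining after removal: 16,200 m³ at 131.7 g/kg (salt = 2,133,540)
After addition: salt = 2,133,540 + 47,300×248.1 = 13,868,670; volume = 63,500 m³
S = 13,868,670 / 63,500 = 218.4043 g/kg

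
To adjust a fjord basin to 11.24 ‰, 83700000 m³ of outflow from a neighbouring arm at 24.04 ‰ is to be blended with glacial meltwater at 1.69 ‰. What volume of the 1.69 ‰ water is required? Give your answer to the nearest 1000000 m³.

112000000 m³

Salt balance: 83,700,000×24.04 + V×1.69 = (83,700,000+V)×11.24
2,012,148,000 + 1.69V = 940,788,000 + 11.24V
1,071,360,000 = 9.55V
V = 112,184,293.19 m³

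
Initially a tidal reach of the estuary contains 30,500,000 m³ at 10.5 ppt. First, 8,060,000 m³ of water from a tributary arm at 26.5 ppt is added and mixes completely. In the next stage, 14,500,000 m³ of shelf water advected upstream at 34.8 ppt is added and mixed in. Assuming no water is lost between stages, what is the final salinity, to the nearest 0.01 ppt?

Salt balance:
Initial salt = 30,500,000×10.5 = 320,250,000
After stage 1: salt = 320,250,000 + 8,060,000×26.5 = 533,840,000; volume = 38,560,000 m³; S = 13.844 ppt
After stage 2: salt = 533,840,000 + 14,500,000×34.8 = 1,038,440,000; volume = 53,060,000 m³
S = 1,038,440,000 / 53,060,000 = 19.5711 ppt

19.57 ppt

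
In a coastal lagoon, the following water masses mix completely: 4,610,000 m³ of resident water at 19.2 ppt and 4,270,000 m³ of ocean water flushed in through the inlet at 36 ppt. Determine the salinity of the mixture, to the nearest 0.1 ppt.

27.3 ppt

By conservation of dissolved salt,
salt = 4,610,000×19.2 + 4,270,000×36 = 88,512,000 + 153,720,000 = 242,232,000
volume = 4,610,000 + 4,270,000 = 8,880,000 m³
S = 242,232,000 / 8,880,000 = 27.278 ppt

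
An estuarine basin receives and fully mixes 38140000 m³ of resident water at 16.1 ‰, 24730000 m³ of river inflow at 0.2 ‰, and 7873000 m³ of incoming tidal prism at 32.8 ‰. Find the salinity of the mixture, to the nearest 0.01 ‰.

Conserving salt mass:
salt = 38,140,000×16.1 + 24,730,000×0.2 + 7,873,000×32.8 = 614,054,000 + 4,946,000 + 258,234,400 = 877,234,400
volume = 38,140,000 + 24,730,000 + 7,873,000 = 70,743,000 m³
S = 877,234,400 / 70,743,000 = 12.4003 ‰

12.40 ‰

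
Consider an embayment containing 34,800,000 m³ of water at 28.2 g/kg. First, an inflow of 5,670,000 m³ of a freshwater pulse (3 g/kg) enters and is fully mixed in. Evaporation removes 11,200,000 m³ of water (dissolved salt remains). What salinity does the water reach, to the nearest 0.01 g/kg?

After mixing: salt = 34,800,000×28.2 + 5,670,000×3 = 998,370,000; volume = 40,470,000 m³
After evaporation: salt unchanged = 998,370,000; volume = 40,470,000 − 11,200,000 = 29,270,000 m³
S = 998,370,000 / 29,270,000 = 34.109 g/kg

34.11 g/kg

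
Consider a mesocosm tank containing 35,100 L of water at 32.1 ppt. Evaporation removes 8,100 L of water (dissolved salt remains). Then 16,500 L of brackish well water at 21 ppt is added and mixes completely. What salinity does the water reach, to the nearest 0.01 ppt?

After evaporation: salt = 35,100×32.1 = 1,126,710; volume = 35,100 − 8,100 = 27,000 L
After mixing: salt = 1,126,710 + 16,500×21 = 1,473,210; volume = 27,000 + 16,500 = 43,500 L
S = 1,473,210 / 43,500 = 33.8669 ppt

33.87 ppt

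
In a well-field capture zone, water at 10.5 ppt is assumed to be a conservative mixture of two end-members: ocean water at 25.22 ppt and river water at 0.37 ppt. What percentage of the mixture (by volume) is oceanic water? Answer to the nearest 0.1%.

40.8%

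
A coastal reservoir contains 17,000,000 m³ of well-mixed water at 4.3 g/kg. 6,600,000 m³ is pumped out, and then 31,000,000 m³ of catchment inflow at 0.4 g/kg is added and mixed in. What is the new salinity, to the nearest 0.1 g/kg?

1.4 g/kg

Remaining after removal: 10,400,000 m³ at 4.3 g/kg (salt = 44,720,000)
After addition: salt = 44,720,000 + 31,000,000×0.4 = 57,120,000; volume = 41,400,000 m³
S = 57,120,000 / 41,400,000 = 1.3797 g/kg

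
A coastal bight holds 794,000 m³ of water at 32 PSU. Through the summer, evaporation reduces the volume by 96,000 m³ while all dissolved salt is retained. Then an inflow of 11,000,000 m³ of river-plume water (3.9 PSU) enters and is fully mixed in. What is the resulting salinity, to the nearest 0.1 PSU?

After evaporation: salt = 794,000×32 = 25,408,000; volume = 794,000 − 96,000 = 698,000 m³
After mixing: salt = 25,408,000 + 11,000,000×3.9 = 68,308,000; volume = 698,000 + 11,000,000 = 11,698,000 m³
S = 68,308,000 / 11,698,000 = 5.8393 PSU

5.8 PSU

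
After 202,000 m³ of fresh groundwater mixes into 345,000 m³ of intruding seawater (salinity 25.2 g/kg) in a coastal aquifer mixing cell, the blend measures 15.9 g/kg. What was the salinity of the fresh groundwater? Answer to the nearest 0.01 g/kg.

0.02 g/kg

Salt balance: 345,000×25.2 + 202,000×S = 547,000×15.9
8,694,000 + 202,000·S = 8,697,300
S = (8,697,300 − 8,694,000) / 202,000 = 0.0163 g/kg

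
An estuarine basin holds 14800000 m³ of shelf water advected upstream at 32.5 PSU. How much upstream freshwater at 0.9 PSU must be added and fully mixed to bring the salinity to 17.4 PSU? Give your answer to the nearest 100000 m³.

13500000 m³

Salt balance: 14,800,000×32.5 + V×0.9 = (14,800,000+V)×17.4
481,000,000 + 0.9V = 257,520,000 + 17.4V
223,480,000 = 16.5V
V = 13,544,242.42 m³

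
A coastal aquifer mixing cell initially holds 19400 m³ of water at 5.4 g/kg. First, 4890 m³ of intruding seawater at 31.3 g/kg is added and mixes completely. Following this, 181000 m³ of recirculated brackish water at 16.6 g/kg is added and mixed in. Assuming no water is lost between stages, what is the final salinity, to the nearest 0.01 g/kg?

15.89 g/kg

Conserving salt mass:
Initial salt = 19,400×5.4 = 104,760
After stage 1: salt = 104,760 + 4,890×31.3 = 257,817; volume = 24,290 m³; S = 10.614 g/kg
After stage 2: salt = 257,817 + 181,000×16.6 = 3,262,417; volume = 205,290 m³
S = 3,262,417 / 205,290 = 15.8917 g/kg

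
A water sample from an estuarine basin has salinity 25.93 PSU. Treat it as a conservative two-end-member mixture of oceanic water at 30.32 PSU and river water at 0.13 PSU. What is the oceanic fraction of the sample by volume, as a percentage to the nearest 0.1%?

85.5%

Let g be the oceanic fraction. Salt balance per unit volume:
g×30.32 + (1−g)×0.13 = 25.93
g = (25.93 − 0.13) / (30.32 − 0.13) = 25.8/30.19 = 0.8546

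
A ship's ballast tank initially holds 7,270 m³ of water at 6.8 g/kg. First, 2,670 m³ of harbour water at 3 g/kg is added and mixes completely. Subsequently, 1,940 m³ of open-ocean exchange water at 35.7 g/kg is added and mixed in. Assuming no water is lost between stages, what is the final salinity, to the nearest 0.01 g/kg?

10.67 g/kg

Mass of salt is conserved:
Initial salt = 7,270×6.8 = 49,436
After stage 1: salt = 49,436 + 2,670×3 = 57,446; volume = 9,940 m³; S = 5.779 g/kg
After stage 2: salt = 57,446 + 1,940×35.7 = 126,704; volume = 11,880 m³
S = 126,704 / 11,880 = 10.6653 g/kg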